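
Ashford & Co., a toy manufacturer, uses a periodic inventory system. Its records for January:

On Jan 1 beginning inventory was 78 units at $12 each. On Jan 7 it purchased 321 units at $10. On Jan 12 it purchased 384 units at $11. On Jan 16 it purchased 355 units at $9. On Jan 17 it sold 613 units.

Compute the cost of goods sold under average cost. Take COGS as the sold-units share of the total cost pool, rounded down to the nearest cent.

COGS = $6,229.65

Jan 17, sell 613: 613/1138 × $11,565.00 → $6,229.65
Ending inventory (cost pool remaining) = $5,335.35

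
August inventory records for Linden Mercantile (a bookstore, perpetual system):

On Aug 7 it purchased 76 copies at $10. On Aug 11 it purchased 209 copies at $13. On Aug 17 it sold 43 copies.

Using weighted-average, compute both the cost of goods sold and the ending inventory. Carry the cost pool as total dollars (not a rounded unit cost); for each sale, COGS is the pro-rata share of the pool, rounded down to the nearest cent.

After Aug 7: 76 on hand, pool $760.00 (≈ $10.0000 each)
After Aug 11: 285 on hand, pool $3,477.00 (≈ $12.2000 each)
Aug 17, sell 43: 43/285 × $3,477.00 → $524.60
Ending inventory (cost pool remaining) = $2,952.40

COGS = $524.60; ending inventory = $2,952.40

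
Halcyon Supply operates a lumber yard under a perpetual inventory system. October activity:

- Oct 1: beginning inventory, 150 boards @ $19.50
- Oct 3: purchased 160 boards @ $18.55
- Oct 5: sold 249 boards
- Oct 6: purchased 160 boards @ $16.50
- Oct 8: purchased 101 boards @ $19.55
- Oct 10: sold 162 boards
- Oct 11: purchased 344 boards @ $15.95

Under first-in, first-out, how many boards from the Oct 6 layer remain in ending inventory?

Oct 5, 249 sold [FIFO — oldest first]: 150 @ $19.50 + 99 @ $18.55 = $4,761.45
Oct 10, 162 sold [FIFO — oldest first]: 61 @ $18.55 + 101 @ $16.50 = $2,798.05
Total COGS = $4,761.45 + $2,798.05 = $7,559.50
Ending inventory: 59 @ $16.50 + 101 @ $19.55 + 344 @ $15.95 = $8,434.85
Check: goods available $15,994.35 = COGS $7,559.50 + ending $8,434.85

59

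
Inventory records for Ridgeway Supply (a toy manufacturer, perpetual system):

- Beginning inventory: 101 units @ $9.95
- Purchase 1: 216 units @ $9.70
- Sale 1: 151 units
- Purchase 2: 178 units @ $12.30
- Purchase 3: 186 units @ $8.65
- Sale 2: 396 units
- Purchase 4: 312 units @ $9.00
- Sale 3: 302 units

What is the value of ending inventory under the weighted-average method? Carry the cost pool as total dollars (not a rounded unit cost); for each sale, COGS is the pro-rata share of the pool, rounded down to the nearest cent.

Ending inventory = $1,349.21

After Beginning: 101 on hand, pool $1,004.95 (≈ $9.9500 each)
After Purchase 1: 317 on hand, pool $3,100.15 (≈ $9.7797 each)
Sale 1, sell 151: 151/317 × $3,100.15 → $1,476.72
After Purchase 2: 344 on hand, pool $3,812.83 (≈ $11.0838 each)
After Purchase 3: 530 on hand, pool $5,421.73 (≈ $10.2297 each)
Sale 2, sell 396: 396/530 × $5,421.73 → $4,050.95
After Purchase 4: 446 on hand, pool $4,178.78 (≈ $9.3695 each)
Sale 3, sell 302: 302/446 × $4,178.78 → $2,829.57
Total COGS = $1,476.72 + $4,050.95 + $2,829.57 = $8,357.24
Ending inventory (cost pool remaining) = $1,349.21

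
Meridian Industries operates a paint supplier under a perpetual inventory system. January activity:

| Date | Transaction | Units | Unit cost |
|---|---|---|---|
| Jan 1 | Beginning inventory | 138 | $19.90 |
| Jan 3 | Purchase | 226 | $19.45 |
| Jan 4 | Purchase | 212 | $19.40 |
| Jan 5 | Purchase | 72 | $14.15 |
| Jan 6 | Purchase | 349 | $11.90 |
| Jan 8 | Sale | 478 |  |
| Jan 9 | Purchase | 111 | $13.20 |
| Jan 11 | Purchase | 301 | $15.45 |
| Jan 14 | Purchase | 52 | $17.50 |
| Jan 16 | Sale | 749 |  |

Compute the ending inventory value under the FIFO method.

Jan 8, 478 sold [FIFO — oldest first]: 138 @ $19.90 + 226 @ $19.45 + 114 @ $19.40 = $9,353.50
Jan 16, 749 sold [FIFO — oldest first]: 98 @ $19.40 + 72 @ $14.15 + 349 @ $11.90 + 111 @ $13.20 + 119 @ $15.45 = $10,376.85
Total COGS = $9,353.50 + $10,376.85 = $19,730.35
Ending inventory: 182 @ $15.45 + 52 @ $17.50 = $3,721.90

Ending inventory = $3,721.90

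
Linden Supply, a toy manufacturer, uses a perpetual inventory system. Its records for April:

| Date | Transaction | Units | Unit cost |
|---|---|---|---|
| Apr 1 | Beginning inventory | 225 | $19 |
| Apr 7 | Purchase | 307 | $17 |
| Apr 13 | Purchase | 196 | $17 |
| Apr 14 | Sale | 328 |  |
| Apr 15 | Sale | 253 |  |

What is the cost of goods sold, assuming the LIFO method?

COGS = $10,033

Apr 14, 328 sold [LIFO — newest first]: 196 @ $17 + 132 @ $17 = $5,576
Apr 15, 253 sold [LIFO — newest first]: 175 @ $17 + 78 @ $19 = $4,457
Total COGS = $5,576 + $4,457 = $10,033
Ending inventory: 147 @ $19 = $2,793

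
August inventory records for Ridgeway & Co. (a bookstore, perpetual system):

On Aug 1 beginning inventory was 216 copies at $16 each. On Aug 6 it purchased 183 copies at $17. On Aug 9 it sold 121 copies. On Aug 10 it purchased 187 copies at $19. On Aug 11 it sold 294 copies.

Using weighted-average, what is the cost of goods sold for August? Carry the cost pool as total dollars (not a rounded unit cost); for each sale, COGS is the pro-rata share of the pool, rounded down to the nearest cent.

After Aug 1: 216 on hand, pool $3,456.00 (≈ $16.0000 each)
After Aug 6: 399 on hand, pool $6,567.00 (≈ $16.4586 each)
Aug 9, sell 121: 121/399 × $6,567.00 → $1,991.49
After Aug 10: 465 on hand, pool $8,128.51 (≈ $17.4807 each)
Aug 11, sell 294: 294/465 × $8,128.51 → $5,139.31
Total COGS = $1,991.49 + $5,139.31 = $7,130.80
Ending inventory (cost pool remaining) = $2,989.20

COGS = $7,130.80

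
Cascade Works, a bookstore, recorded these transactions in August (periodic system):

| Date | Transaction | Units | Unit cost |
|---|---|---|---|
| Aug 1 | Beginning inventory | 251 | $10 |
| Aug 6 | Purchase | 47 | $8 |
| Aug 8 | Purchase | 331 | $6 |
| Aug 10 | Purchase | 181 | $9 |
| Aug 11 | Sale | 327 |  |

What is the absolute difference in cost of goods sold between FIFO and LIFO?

FIFO COGS: 251 @ $10 + 47 @ $8 + 29 @ $6 = $3,060
LIFO COGS: 181 @ $9 + 146 @ $6 = $2,505
Difference = |$3,060 − $2,505| = $555

$555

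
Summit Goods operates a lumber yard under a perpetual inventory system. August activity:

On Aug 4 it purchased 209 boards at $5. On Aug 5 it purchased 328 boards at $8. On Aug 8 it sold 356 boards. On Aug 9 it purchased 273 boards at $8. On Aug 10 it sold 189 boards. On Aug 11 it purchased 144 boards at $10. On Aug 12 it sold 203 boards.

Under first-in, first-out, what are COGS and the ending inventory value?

Aug 8, 356 sold [FIFO — oldest first]: 209 @ $5 + 147 @ $8 = $2,221
Aug 10, 189 sold [FIFO — oldest first]: 181 @ $8 + 8 @ $8 = $1,512
Aug 12, 203 sold [FIFO — oldest first]: 203 @ $8 = $1,624
Total COGS = $2,221 + $1,512 + $1,624 = $5,357
Ending inventory: 62 @ $8 + 144 @ $10 = $1,936

COGS = $5,357; ending inventory = $1,936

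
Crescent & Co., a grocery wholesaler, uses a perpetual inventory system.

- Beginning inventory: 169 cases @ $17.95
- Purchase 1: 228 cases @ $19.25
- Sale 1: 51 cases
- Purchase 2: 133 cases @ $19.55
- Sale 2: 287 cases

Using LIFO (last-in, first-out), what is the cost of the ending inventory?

Ending inventory = $3,476.30

Sale 1 (51) [LIFO — newest first]: 51 @ $19.25 = $981.75
Sale 2 (287) [LIFO — newest first]: 133 @ $19.55 + 154 @ $19.25 = $5,564.65
Total COGS = $981.75 + $5,564.65 = $6,546.40
Ending inventory: 169 @ $17.95 + 23 @ $19.25 = $3,476.30
Check: goods available $10,022.70 = COGS $6,546.40 + ending $3,476.30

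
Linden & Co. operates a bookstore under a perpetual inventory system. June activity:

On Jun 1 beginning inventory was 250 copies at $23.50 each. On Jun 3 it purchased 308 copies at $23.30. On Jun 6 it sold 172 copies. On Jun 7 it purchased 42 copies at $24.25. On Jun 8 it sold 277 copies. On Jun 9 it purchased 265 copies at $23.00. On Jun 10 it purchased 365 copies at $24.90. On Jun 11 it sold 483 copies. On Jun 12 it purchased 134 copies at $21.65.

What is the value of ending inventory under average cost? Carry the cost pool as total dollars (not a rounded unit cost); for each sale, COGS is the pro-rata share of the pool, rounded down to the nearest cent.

After Jun 1: 250 on hand, pool $5,875.00 (≈ $23.5000 each)
After Jun 3: 558 on hand, pool $13,051.40 (≈ $23.3896 each)
Jun 6, sell 172: 172/558 × $13,051.40 → $4,023.01
After Jun 7: 428 on hand, pool $10,046.89 (≈ $23.4740 each)
Jun 8, sell 277: 277/428 × $10,046.89 → $6,502.30
After Jun 9: 416 on hand, pool $9,639.59 (≈ $23.1721 each)
After Jun 10: 781 on hand, pool $18,728.09 (≈ $23.9796 each)
Jun 11, sell 483: 483/781 × $18,728.09 → $11,582.16
After Jun 12: 432 on hand, pool $10,047.03 (≈ $23.2570 each)
Total COGS = $4,023.01 + $6,502.30 + $11,582.16 = $22,107.47
Ending inventory (cost pool remaining) = $10,047.03
Check: goods available $32,154.50 = COGS $22,107.47 + ending $10,047.03

Ending inventory = $10,047.03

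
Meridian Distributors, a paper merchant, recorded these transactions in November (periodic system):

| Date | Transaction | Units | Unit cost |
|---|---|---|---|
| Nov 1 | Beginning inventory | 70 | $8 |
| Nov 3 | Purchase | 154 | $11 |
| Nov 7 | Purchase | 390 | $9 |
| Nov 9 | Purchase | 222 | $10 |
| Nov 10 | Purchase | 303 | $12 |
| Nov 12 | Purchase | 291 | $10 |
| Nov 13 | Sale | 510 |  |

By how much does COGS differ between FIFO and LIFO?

FIFO COGS: 70 @ $8 + 154 @ $11 + 286 @ $9 = $4,828
LIFO COGS: 291 @ $10 + 219 @ $12 = $5,538
Difference = |$4,828 − $5,538| = $710

$710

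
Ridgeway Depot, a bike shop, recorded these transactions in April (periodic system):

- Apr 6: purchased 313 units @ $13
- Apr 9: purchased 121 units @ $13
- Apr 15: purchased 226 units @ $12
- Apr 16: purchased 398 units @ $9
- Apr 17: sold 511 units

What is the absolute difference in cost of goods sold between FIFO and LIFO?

$1,628

FIFO COGS: 313 @ $13 + 121 @ $13 + 77 @ $12 = $6,566
LIFO COGS: 398 @ $9 + 113 @ $12 = $4,938
Difference = |$6,566 − $4,938| = $1,628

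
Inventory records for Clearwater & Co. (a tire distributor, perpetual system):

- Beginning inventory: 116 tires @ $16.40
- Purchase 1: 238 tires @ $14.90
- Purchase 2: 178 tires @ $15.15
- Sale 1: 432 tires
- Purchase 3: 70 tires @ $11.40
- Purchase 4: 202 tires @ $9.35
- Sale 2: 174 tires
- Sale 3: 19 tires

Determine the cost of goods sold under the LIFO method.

Sale 1 (432) [LIFO — newest first]: 178 @ $15.15 + 238 @ $14.90 + 16 @ $16.40 = $6,505.30
Sale 2 (174) [LIFO — newest first]: 174 @ $9.35 = $1,626.90
Sale 3 (19) [LIFO — newest first]: 19 @ $9.35 = $177.65
Total COGS = $6,505.30 + $1,626.90 + $177.65 = $8,309.85
Ending inventory: 100 @ $16.40 + 70 @ $11.40 + 9 @ $9.35 = $2,522.15

COGS = $8,309.85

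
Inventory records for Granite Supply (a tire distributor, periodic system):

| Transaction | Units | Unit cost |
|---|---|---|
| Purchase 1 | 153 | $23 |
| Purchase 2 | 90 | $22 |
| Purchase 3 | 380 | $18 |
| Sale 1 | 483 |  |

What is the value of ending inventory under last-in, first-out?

Ending inventory = $3,220

Sale 1 (483) [LIFO — newest first]: 380 @ $18 + 90 @ $22 + 13 @ $23 = $9,119
Ending inventory: 140 @ $23 = $3,220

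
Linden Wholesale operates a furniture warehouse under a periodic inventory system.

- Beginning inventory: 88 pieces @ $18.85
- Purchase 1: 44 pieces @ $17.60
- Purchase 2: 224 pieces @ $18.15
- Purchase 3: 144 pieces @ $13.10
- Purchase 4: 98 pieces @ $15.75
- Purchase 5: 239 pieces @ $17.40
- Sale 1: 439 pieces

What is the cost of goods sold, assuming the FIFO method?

COGS = $7,586.10

Sale 1 (439) [FIFO — oldest first]: 88 @ $18.85 + 44 @ $17.60 + 224 @ $18.15 + 83 @ $13.10 = $7,586.10
Ending inventory: 61 @ $13.10 + 98 @ $15.75 + 239 @ $17.40 = $6,501.20
Check: goods available $14,087.30 = COGS $7,586.10 + ending $6,501.20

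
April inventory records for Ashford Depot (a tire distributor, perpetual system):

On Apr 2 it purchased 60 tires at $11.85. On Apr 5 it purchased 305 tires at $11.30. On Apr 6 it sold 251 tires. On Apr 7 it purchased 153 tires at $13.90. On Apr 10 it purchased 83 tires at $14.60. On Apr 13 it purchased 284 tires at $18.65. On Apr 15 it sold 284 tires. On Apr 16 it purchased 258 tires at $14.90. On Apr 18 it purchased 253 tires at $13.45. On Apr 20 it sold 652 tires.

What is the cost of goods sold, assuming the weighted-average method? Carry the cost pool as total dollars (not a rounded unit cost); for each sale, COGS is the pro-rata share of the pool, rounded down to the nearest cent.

After Apr 2: 60 on hand, pool $711.00 (≈ $11.8500 each)
After Apr 5: 365 on hand, pool $4,157.50 (≈ $11.3904 each)
Apr 6, sell 251: 251/365 × $4,157.50 → $2,858.99
After Apr 7: 267 on hand, pool $3,425.21 (≈ $12.8285 each)
After Apr 10: 350 on hand, pool $4,637.01 (≈ $13.2486 each)
After Apr 13: 634 on hand, pool $9,933.61 (≈ $15.6682 each)
Apr 15, sell 284: 284/634 × $9,933.61 → $4,449.75
After Apr 16: 608 on hand, pool $9,328.06 (≈ $15.3422 each)
After Apr 18: 861 on hand, pool $12,730.91 (≈ $14.7862 each)
Apr 20, sell 652: 652/861 × $12,730.91 → $9,640.59
Total COGS = $2,858.99 + $4,449.75 + $9,640.59 = $16,949.33
Ending inventory (cost pool remaining) = $3,090.32

COGS = $16,949.33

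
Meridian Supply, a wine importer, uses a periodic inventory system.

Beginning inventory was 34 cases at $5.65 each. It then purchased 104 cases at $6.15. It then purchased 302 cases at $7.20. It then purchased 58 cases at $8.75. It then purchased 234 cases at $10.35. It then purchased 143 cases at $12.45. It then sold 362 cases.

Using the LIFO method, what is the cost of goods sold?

COGS = $4,047.00

Sale 1 (362) [LIFO — newest first]: 143 @ $12.45 + 219 @ $10.35 = $4,047.00
Ending inventory: 34 @ $5.65 + 104 @ $6.15 + 302 @ $7.20 + 58 @ $8.75 + 15 @ $10.35 = $3,668.85
Check: goods available $7,715.85 = COGS $4,047.00 + ending $3,668.85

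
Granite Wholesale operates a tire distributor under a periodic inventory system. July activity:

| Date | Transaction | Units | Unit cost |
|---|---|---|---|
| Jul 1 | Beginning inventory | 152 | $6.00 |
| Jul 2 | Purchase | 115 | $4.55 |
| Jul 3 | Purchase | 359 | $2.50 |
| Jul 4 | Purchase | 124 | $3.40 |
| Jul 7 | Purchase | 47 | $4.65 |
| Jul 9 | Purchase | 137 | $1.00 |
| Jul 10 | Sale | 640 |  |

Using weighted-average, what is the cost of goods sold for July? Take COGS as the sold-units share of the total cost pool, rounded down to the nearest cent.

COGS = $2,130.98

Jul 10, sell 640: 640/934 × $3,109.90 → $2,130.98
Ending inventory (cost pool remaining) = $978.92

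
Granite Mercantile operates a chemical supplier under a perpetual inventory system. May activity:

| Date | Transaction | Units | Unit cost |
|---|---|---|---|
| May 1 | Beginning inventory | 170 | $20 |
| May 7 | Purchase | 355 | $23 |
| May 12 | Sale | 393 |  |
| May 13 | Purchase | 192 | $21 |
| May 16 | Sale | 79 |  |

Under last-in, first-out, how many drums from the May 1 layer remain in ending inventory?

May 12, 393 sold [LIFO — newest first]: 355 @ $23 + 38 @ $20 = $8,925
May 16, 79 sold [LIFO — newest first]: 79 @ $21 = $1,659
Total COGS = $8,925 + $1,659 = $10,584
Ending inventory: 132 @ $20 + 113 @ $21 = $5,013

132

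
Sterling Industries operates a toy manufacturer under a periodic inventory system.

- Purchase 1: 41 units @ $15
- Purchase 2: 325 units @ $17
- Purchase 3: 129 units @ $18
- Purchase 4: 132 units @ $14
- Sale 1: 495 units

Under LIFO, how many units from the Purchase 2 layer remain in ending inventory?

Sale 1 (495) [LIFO — newest first]: 132 @ $14 + 129 @ $18 + 234 @ $17 = $8,148
Ending inventory: 41 @ $15 + 91 @ $17 = $2,162
Check: goods available $10,310 = COGS $8,148 + ending $2,162

91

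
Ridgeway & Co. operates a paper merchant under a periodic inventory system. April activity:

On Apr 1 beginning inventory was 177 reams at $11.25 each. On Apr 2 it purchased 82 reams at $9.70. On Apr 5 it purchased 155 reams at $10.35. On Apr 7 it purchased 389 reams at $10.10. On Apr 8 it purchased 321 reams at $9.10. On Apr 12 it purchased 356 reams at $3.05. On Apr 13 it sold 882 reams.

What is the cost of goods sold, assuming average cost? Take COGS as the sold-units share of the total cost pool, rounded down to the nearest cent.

COGS = $7,346.04

Apr 13, sell 882: 882/1480 × $12,326.70 → $7,346.04
Ending inventory (cost pool remaining) = $4,980.66
Check: goods available $12,326.70 = COGS $7,346.04 + ending $4,980.66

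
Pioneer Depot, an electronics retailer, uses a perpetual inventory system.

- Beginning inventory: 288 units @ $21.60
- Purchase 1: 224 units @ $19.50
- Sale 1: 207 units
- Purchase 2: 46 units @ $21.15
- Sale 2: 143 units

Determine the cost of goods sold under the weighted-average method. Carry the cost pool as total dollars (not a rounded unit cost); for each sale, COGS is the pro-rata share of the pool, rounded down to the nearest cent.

COGS = $7,247.21

After Beginning: 288 on hand, pool $6,220.80 (≈ $21.6000 each)
After Purchase 1: 512 on hand, pool $10,588.80 (≈ $20.6812 each)
Sale 1, sell 207: 207/512 × $10,588.80 → $4,281.01
After Purchase 2: 351 on hand, pool $7,280.69 (≈ $20.7427 each)
Sale 2, sell 143: 143/351 × $7,280.69 → $2,966.20
Total COGS = $4,281.01 + $2,966.20 = $7,247.21
Ending inventory (cost pool remaining) = $4,314.49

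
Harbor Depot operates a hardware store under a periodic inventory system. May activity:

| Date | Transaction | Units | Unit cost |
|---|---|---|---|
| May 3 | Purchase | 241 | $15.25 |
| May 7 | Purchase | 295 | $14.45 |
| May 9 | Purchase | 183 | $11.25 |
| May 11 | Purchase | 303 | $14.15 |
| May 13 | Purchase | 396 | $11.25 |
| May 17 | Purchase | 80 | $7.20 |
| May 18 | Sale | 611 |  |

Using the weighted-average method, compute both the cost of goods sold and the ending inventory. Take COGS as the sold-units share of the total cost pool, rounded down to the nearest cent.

COGS = $7,878.22; ending inventory = $11,436.98

May 18, sell 611: 611/1498 × $19,315.20 → $7,878.22
Ending inventory (cost pool remaining) = $11,436.98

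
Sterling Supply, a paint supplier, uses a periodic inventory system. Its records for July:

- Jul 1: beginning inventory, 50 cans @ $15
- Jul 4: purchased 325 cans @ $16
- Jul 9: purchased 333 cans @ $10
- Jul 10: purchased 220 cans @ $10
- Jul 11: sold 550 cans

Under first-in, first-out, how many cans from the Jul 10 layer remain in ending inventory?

Jul 11, 550 sold [FIFO — oldest first]: 50 @ $15 + 325 @ $16 + 175 @ $10 = $7,700
Ending inventory: 158 @ $10 + 220 @ $10 = $3,780

220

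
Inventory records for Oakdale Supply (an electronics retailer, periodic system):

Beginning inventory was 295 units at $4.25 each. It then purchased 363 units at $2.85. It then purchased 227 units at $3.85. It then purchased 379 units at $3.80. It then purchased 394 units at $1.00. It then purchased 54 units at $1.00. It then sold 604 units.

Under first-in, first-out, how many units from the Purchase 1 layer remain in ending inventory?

Sale 1 (604) [FIFO — oldest first]: 295 @ $4.25 + 309 @ $2.85 = $2,134.40
Ending inventory: 54 @ $2.85 + 227 @ $3.85 + 379 @ $3.80 + 394 @ $1.00 + 54 @ $1.00 = $2,916.05
Check: goods available $5,050.45 = COGS $2,134.40 + ending $2,916.05

54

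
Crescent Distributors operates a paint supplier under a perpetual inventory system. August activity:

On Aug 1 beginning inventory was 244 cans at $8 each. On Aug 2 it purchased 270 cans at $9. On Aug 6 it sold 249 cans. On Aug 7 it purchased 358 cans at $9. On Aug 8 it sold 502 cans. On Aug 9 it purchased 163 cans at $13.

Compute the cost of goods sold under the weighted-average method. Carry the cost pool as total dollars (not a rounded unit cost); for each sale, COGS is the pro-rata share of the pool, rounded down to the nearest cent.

COGS = $6,539.43

After Aug 1: 244 on hand, pool $1,952.00 (≈ $8.0000 each)
After Aug 2: 514 on hand, pool $4,382.00 (≈ $8.5253 each)
Aug 6, sell 249: 249/514 × $4,382.00 → $2,122.79
After Aug 7: 623 on hand, pool $5,481.21 (≈ $8.7981 each)
Aug 8, sell 502: 502/623 × $5,481.21 → $4,416.64
After Aug 9: 284 on hand, pool $3,183.57 (≈ $11.2098 each)
Total COGS = $2,122.79 + $4,416.64 = $6,539.43
Ending inventory (cost pool remaining) = $3,183.57
Check: goods available $9,723.00 = COGS $6,539.43 + ending $3,183.57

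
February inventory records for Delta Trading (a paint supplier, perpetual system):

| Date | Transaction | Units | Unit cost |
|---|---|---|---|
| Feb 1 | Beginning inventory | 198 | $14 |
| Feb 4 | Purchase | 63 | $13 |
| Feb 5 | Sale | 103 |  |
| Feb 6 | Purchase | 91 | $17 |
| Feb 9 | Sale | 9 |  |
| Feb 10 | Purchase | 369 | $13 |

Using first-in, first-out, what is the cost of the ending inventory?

Ending inventory = $8,367

Feb 5, 103 sold [FIFO — oldest first]: 103 @ $14 = $1,442
Feb 9, 9 sold [FIFO — oldest first]: 9 @ $14 = $126
Total COGS = $1,442 + $126 = $1,568
Ending inventory: 86 @ $14 + 63 @ $13 + 91 @ $17 + 369 @ $13 = $8,367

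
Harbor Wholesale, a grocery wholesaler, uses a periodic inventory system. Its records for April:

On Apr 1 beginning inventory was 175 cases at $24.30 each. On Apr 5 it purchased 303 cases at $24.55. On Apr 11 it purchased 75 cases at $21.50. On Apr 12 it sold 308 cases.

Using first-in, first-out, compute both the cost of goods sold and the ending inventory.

COGS = $7,517.65; ending inventory = $5,786.00

Apr 12, 308 sold [FIFO — oldest first]: 175 @ $24.30 + 133 @ $24.55 = $7,517.65
Ending inventory: 170 @ $24.55 + 75 @ $21.50 = $5,786.00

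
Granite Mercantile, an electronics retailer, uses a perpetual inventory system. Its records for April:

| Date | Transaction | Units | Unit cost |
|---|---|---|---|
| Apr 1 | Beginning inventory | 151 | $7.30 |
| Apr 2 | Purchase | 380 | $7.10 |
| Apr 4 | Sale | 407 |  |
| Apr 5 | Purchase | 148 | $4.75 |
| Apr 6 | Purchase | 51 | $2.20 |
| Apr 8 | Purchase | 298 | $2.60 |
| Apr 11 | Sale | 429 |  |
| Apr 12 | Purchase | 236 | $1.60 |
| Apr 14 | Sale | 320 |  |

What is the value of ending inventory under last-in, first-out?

Ending inventory = $788.40

Apr 4, 407 sold [LIFO — newest first]: 380 @ $7.10 + 27 @ $7.30 = $2,895.10
Apr 11, 429 sold [LIFO — newest first]: 298 @ $2.60 + 51 @ $2.20 + 80 @ $4.75 = $1,267.00
Apr 14, 320 sold [LIFO — newest first]: 236 @ $1.60 + 68 @ $4.75 + 16 @ $7.30 = $817.40
Total COGS = $2,895.10 + $1,267.00 + $817.40 = $4,979.50
Ending inventory: 108 @ $7.30 = $788.40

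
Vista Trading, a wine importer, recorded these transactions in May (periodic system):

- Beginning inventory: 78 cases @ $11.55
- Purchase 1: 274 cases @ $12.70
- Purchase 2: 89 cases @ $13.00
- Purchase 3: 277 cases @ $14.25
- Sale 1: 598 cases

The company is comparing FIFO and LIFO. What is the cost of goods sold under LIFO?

FIFO COGS: 78 @ $11.55 + 274 @ $12.70 + 89 @ $13.00 + 157 @ $14.25 = $7,774.95
LIFO COGS: 277 @ $14.25 + 89 @ $13.00 + 232 @ $12.70 = $8,050.65

COGS = $8,050.65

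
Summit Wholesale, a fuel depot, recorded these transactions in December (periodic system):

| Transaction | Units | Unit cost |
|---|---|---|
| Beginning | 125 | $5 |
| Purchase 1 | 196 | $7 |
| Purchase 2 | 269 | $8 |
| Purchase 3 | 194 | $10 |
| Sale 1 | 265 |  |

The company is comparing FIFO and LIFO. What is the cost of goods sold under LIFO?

FIFO COGS: 125 @ $5 + 140 @ $7 = $1,605
LIFO COGS: 194 @ $10 + 71 @ $8 = $2,508

COGS = $2,508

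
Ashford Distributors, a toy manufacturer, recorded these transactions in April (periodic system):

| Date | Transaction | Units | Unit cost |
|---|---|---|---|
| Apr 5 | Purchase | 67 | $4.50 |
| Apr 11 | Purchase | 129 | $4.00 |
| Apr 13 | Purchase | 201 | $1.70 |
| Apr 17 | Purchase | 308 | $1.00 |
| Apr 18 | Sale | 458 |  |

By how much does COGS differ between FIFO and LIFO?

$657.20

FIFO COGS: 67 @ $4.50 + 129 @ $4.00 + 201 @ $1.70 + 61 @ $1.00 = $1,220.20
LIFO COGS: 308 @ $1.00 + 150 @ $1.70 = $563.00
Difference = |$1,220.20 − $563.00| = $657.20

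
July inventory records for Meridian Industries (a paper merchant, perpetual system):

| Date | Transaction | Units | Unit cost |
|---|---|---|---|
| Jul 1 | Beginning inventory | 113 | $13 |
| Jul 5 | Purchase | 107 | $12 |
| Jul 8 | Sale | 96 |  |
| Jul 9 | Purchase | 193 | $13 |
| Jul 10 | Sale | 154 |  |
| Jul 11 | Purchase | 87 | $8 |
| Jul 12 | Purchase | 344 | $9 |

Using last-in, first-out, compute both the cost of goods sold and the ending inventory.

Jul 8, 96 sold [LIFO — newest first]: 96 @ $12 = $1,152
Jul 10, 154 sold [LIFO — newest first]: 154 @ $13 = $2,002
Total COGS = $1,152 + $2,002 = $3,154
Ending inventory: 113 @ $13 + 11 @ $12 + 39 @ $13 + 87 @ $8 + 344 @ $9 = $5,900

COGS = $3,154; ending inventory = $5,900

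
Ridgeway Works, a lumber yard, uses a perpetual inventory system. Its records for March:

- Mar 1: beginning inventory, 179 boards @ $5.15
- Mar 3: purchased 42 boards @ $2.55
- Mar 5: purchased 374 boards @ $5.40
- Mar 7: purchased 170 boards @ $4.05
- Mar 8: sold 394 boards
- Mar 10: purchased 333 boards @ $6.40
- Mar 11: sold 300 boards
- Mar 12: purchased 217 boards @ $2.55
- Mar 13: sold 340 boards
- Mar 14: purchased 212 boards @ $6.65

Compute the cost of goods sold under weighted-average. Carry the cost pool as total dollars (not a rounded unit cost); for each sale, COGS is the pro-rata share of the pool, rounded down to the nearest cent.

After Mar 1: 179 on hand, pool $921.85 (≈ $5.1500 each)
After Mar 3: 221 on hand, pool $1,028.95 (≈ $4.6559 each)
After Mar 5: 595 on hand, pool $3,048.55 (≈ $5.1236 each)
After Mar 7: 765 on hand, pool $3,737.05 (≈ $4.8850 each)
Mar 8, sell 394: 394/765 × $3,737.05 → $1,924.70
After Mar 10: 704 on hand, pool $3,943.55 (≈ $5.6016 each)
Mar 11, sell 300: 300/704 × $3,943.55 → $1,680.49
After Mar 12: 621 on hand, pool $2,816.41 (≈ $4.5353 each)
Mar 13, sell 340: 340/621 × $2,816.41 → $1,541.99
After Mar 14: 493 on hand, pool $2,684.22 (≈ $5.4447 each)
Total COGS = $1,924.70 + $1,680.49 + $1,541.99 = $5,147.18
Ending inventory (cost pool remaining) = $2,684.22
Check: goods available $7,831.40 = COGS $5,147.18 + ending $2,684.22

COGS = $5,147.18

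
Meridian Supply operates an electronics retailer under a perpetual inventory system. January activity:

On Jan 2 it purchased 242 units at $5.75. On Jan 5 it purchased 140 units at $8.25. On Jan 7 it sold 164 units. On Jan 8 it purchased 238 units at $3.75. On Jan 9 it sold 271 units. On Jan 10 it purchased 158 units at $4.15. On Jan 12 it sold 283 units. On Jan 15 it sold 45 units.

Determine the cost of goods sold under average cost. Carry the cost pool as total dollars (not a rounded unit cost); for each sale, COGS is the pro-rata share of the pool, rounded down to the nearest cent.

COGS = $4,024.40

After Jan 2: 242 on hand, pool $1,391.50 (≈ $5.7500 each)
After Jan 5: 382 on hand, pool $2,546.50 (≈ $6.6662 each)
Jan 7, sell 164: 164/382 × $2,546.50 → $1,093.26
After Jan 8: 456 on hand, pool $2,345.74 (≈ $5.1442 each)
Jan 9, sell 271: 271/456 × $2,345.74 → $1,394.06
After Jan 10: 343 on hand, pool $1,607.38 (≈ $4.6862 each)
Jan 12, sell 283: 283/343 × $1,607.38 → $1,326.20
Jan 15, sell 45: 45/60 × $281.18 → $210.88
Total COGS = $1,093.26 + $1,394.06 + $1,326.20 + $210.88 = $4,024.40
Ending inventory (cost pool remaining) = $70.30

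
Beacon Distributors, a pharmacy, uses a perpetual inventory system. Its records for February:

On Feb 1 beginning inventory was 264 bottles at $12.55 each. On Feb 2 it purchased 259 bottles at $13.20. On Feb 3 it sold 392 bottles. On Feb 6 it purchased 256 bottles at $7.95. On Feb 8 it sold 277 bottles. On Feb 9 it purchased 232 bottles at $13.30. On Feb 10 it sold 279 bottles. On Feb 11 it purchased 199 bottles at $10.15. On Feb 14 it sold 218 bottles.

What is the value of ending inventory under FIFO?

Feb 3, 392 sold [FIFO — oldest first]: 264 @ $12.55 + 128 @ $13.20 = $5,002.80
Feb 8, 277 sold [FIFO — oldest first]: 131 @ $13.20 + 146 @ $7.95 = $2,889.90
Feb 10, 279 sold [FIFO — oldest first]: 110 @ $7.95 + 169 @ $13.30 = $3,122.20
Feb 14, 218 sold [FIFO — oldest first]: 63 @ $13.30 + 155 @ $10.15 = $2,411.15
Total COGS = $5,002.80 + $2,889.90 + $3,122.20 + $2,411.15 = $13,426.05
Ending inventory: 44 @ $10.15 = $446.60
Check: goods available $13,872.65 = COGS $13,426.05 + ending $446.60

Ending inventory = $446.60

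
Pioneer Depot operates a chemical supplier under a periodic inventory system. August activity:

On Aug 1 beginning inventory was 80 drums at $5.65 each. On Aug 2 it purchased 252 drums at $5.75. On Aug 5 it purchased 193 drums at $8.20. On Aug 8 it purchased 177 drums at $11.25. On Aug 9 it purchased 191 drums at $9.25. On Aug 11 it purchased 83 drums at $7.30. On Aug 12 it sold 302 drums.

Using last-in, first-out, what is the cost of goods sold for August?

COGS = $2,687.65

Aug 12, 302 sold [LIFO — newest first]: 83 @ $7.30 + 191 @ $9.25 + 28 @ $11.25 = $2,687.65
Ending inventory: 80 @ $5.65 + 252 @ $5.75 + 193 @ $8.20 + 149 @ $11.25 = $5,159.85
Check: goods available $7,847.50 = COGS $2,687.65 + ending $5,159.85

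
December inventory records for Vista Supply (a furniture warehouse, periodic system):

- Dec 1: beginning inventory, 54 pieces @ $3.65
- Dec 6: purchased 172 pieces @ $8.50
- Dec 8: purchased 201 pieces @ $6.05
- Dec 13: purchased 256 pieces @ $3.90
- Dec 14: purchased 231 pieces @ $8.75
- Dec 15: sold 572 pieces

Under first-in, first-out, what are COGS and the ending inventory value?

COGS = $3,440.65; ending inventory = $2,454.15

Dec 15, 572 sold [FIFO — oldest first]: 54 @ $3.65 + 172 @ $8.50 + 201 @ $6.05 + 145 @ $3.90 = $3,440.65
Ending inventory: 111 @ $3.90 + 231 @ $8.75 = $2,454.15
Check: goods available $5,894.80 = COGS $3,440.65 + ending $2,454.15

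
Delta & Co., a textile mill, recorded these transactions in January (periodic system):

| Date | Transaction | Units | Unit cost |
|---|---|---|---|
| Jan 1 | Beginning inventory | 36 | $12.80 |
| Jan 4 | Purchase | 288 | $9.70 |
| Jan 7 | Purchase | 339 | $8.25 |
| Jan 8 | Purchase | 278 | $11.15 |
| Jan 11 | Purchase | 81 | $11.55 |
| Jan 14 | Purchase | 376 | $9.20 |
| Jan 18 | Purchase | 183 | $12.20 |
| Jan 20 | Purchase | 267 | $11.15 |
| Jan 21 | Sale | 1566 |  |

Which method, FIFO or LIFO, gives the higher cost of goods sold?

FIFO COGS: 36 @ $12.80 + 288 @ $9.70 + 339 @ $8.25 + 278 @ $11.15 + 81 @ $11.55 + 376 @ $9.20 + 168 @ $12.20 = $15,595.20
LIFO COGS: 267 @ $11.15 + 183 @ $12.20 + 376 @ $9.20 + 81 @ $11.55 + 278 @ $11.15 + 339 @ $8.25 + 42 @ $9.70 = $15,908.25

LIFO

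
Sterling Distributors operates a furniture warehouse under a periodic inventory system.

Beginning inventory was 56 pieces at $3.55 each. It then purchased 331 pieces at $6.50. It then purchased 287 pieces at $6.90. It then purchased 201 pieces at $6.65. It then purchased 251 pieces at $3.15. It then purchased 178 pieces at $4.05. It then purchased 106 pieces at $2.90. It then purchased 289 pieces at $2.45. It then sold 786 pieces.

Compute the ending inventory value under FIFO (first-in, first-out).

Sale 1 (786) [FIFO — oldest first]: 56 @ $3.55 + 331 @ $6.50 + 287 @ $6.90 + 112 @ $6.65 = $5,075.40
Ending inventory: 89 @ $6.65 + 251 @ $3.15 + 178 @ $4.05 + 106 @ $2.90 + 289 @ $2.45 = $3,118.85

Ending inventory = $3,118.85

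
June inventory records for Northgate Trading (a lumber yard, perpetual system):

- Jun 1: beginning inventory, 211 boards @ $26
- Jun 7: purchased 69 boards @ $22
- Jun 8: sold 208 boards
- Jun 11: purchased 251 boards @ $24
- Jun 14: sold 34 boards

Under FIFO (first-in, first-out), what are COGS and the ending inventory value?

COGS = $6,168; ending inventory = $6,860

Jun 8, 208 sold [FIFO — oldest first]: 208 @ $26 = $5,408
Jun 14, 34 sold [FIFO — oldest first]: 3 @ $26 + 31 @ $22 = $760
Total COGS = $5,408 + $760 = $6,168
Ending inventory: 38 @ $22 + 251 @ $24 = $6,860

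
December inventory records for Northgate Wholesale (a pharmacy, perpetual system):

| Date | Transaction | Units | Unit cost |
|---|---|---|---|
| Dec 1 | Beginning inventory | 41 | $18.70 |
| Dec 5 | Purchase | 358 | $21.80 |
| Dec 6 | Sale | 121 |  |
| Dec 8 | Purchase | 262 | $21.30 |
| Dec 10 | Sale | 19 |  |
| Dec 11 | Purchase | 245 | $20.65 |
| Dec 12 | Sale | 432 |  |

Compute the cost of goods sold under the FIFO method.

COGS = $12,256.00

Dec 6, 121 sold [FIFO — oldest first]: 41 @ $18.70 + 80 @ $21.80 = $2,510.70
Dec 10, 19 sold [FIFO — oldest first]: 19 @ $21.80 = $414.20
Dec 12, 432 sold [FIFO — oldest first]: 259 @ $21.80 + 173 @ $21.30 = $9,331.10
Total COGS = $2,510.70 + $414.20 + $9,331.10 = $12,256.00
Ending inventory: 89 @ $21.30 + 245 @ $20.65 = $6,954.95
Check: goods available $19,210.95 = COGS $12,256.00 + ending $6,954.95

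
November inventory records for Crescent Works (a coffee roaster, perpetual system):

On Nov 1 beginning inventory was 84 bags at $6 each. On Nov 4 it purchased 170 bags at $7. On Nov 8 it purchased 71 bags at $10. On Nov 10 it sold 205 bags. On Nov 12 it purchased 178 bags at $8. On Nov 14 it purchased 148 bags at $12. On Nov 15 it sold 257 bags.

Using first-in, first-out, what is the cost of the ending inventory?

Ending inventory = $2,104

Nov 10, 205 sold [FIFO — oldest first]: 84 @ $6 + 121 @ $7 = $1,351
Nov 15, 257 sold [FIFO — oldest first]: 49 @ $7 + 71 @ $10 + 137 @ $8 = $2,149
Total COGS = $1,351 + $2,149 = $3,500
Ending inventory: 41 @ $8 + 148 @ $12 = $2,104
Check: goods available $5,604 = COGS $3,500 + ending $2,104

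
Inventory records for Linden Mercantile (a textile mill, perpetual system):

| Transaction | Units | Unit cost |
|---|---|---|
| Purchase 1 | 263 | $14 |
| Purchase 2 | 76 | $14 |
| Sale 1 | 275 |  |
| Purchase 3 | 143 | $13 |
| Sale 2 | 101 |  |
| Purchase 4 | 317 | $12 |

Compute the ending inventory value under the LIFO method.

Ending inventory = $5,246

Sale 1 (275) [LIFO — newest first]: 76 @ $14 + 199 @ $14 = $3,850
Sale 2 (101) [LIFO — newest first]: 101 @ $13 = $1,313
Total COGS = $3,850 + $1,313 = $5,163
Ending inventory: 64 @ $14 + 42 @ $13 + 317 @ $12 = $5,246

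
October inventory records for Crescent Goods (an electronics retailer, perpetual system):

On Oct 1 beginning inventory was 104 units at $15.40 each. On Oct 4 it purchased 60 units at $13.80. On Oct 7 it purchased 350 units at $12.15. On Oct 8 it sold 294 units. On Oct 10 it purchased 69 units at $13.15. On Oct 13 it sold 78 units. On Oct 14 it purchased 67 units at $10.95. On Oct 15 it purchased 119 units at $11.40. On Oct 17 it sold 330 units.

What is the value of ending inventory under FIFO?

Ending inventory = $763.80

Oct 8, 294 sold [FIFO — oldest first]: 104 @ $15.40 + 60 @ $13.80 + 130 @ $12.15 = $4,009.10
Oct 13, 78 sold [FIFO — oldest first]: 78 @ $12.15 = $947.70
Oct 17, 330 sold [FIFO — oldest first]: 142 @ $12.15 + 69 @ $13.15 + 67 @ $10.95 + 52 @ $11.40 = $3,959.10
Total COGS = $4,009.10 + $947.70 + $3,959.10 = $8,915.90
Ending inventory: 67 @ $11.40 = $763.80
Check: goods available $9,679.70 = COGS $8,915.90 + ending $763.80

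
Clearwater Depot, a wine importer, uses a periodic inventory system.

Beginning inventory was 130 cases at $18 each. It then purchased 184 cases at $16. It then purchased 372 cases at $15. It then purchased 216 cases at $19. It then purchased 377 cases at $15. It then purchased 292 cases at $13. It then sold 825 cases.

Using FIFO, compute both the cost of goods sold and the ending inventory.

COGS = $13,505; ending inventory = $10,914

Sale 1 (825) [FIFO — oldest first]: 130 @ $18 + 184 @ $16 + 372 @ $15 + 139 @ $19 = $13,505
Ending inventory: 77 @ $19 + 377 @ $15 + 292 @ $13 = $10,914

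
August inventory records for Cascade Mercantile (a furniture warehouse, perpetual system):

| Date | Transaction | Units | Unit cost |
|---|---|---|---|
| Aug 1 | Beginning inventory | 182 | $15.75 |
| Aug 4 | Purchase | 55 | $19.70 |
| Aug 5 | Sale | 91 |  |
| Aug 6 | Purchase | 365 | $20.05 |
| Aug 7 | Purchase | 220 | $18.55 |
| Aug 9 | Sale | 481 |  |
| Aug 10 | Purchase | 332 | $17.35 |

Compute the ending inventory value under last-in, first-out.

Aug 5, 91 sold [LIFO — newest first]: 55 @ $19.70 + 36 @ $15.75 = $1,650.50
Aug 9, 481 sold [LIFO — newest first]: 220 @ $18.55 + 261 @ $20.05 = $9,314.05
Total COGS = $1,650.50 + $9,314.05 = $10,964.55
Ending inventory: 146 @ $15.75 + 104 @ $20.05 + 332 @ $17.35 = $10,144.90

Ending inventory = $10,144.90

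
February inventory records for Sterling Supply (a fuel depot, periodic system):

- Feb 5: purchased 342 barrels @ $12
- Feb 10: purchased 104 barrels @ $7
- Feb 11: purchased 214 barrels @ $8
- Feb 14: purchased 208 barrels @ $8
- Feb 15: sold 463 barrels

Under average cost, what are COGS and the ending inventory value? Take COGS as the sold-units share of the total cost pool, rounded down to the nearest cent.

COGS = $4,378.23; ending inventory = $3,829.77

Feb 15, sell 463: 463/868 × $8,208.00 → $4,378.23
Ending inventory (cost pool remaining) = $3,829.77
Check: goods available $8,208.00 = COGS $4,378.23 + ending $3,829.77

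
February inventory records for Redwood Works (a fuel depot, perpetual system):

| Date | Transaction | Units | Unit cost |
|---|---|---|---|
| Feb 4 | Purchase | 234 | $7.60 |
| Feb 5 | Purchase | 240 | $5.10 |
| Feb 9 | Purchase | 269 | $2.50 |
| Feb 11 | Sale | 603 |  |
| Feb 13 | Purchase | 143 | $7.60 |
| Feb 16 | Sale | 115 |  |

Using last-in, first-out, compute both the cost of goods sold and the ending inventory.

COGS = $3,484.90; ending inventory = $1,276.80

Feb 11, 603 sold [LIFO — newest first]: 269 @ $2.50 + 240 @ $5.10 + 94 @ $7.60 = $2,610.90
Feb 16, 115 sold [LIFO — newest first]: 115 @ $7.60 = $874.00
Total COGS = $2,610.90 + $874.00 = $3,484.90
Ending inventory: 140 @ $7.60 + 28 @ $7.60 = $1,276.80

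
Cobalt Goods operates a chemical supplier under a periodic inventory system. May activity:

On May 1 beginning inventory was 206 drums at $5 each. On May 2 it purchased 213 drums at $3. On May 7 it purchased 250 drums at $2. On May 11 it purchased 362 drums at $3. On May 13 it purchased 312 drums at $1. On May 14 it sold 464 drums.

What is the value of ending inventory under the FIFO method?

May 14, 464 sold [FIFO — oldest first]: 206 @ $5 + 213 @ $3 + 45 @ $2 = $1,759
Ending inventory: 205 @ $2 + 362 @ $3 + 312 @ $1 = $1,808

Ending inventory = $1,808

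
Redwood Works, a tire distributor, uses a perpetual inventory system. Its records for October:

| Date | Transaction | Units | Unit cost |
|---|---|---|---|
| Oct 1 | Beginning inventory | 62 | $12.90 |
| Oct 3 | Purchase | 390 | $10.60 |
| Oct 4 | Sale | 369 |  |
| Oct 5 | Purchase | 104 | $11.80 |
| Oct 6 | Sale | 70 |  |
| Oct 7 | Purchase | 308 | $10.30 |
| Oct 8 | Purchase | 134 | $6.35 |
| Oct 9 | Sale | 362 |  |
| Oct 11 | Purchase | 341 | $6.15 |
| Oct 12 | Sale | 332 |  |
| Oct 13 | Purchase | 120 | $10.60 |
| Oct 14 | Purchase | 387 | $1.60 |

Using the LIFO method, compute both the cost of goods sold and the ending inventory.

Oct 4, 369 sold [LIFO — newest first]: 369 @ $10.60 = $3,911.40
Oct 6, 70 sold [LIFO — newest first]: 70 @ $11.80 = $826.00
Oct 9, 362 sold [LIFO — newest first]: 134 @ $6.35 + 228 @ $10.30 = $3,199.30
Oct 12, 332 sold [LIFO — newest first]: 332 @ $6.15 = $2,041.80
Total COGS = $3,911.40 + $826.00 + $3,199.30 + $2,041.80 = $9,978.50
Ending inventory: 62 @ $12.90 + 21 @ $10.60 + 34 @ $11.80 + 80 @ $10.30 + 9 @ $6.15 + 120 @ $10.60 + 387 @ $1.60 = $4,194.15

COGS = $9,978.50; ending inventory = $4,194.15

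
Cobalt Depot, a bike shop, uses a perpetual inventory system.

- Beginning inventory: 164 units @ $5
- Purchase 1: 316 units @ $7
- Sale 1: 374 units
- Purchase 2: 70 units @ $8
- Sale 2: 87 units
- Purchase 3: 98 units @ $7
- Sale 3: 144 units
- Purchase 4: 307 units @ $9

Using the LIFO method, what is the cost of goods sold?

Sale 1 (374) [LIFO — newest first]: 316 @ $7 + 58 @ $5 = $2,502
Sale 2 (87) [LIFO — newest first]: 70 @ $8 + 17 @ $5 = $645
Sale 3 (144) [LIFO — newest first]: 98 @ $7 + 46 @ $5 = $916
Total COGS = $2,502 + $645 + $916 = $4,063
Ending inventory: 43 @ $5 + 307 @ $9 = $2,978

COGS = $4,063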